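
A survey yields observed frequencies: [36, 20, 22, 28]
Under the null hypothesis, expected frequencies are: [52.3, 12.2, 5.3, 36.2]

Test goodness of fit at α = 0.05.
Chi-square goodness of fit test:
H₀: observed counts match expected distribution
H₁: observed counts differ from expected distribution
df = k - 1 = 3
χ² = Σ(O - E)²/E
   = (36 - 52.3)²/52.3 + (20 - 12.2)²/12.2 + (22 - 5.3)²/5.3 + (28 - 36.2)²/36.2
   = 5.080 + 4.987 + 52.621 + 1.857
   = 64.55
p-value < 0.0001

Since p-value < α = 0.05, we reject H₀.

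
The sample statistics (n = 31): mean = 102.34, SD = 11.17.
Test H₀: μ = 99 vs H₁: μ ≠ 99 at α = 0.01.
One-sample t-test:
H₀: μ = 99
H₁: μ ≠ 99
df = n - 1 = 30
t = (x̄ - μ₀) / (s/√n) = (102.34 - 99) / (11.17/√31) = 1.665
p-value = 0.1064

Since p-value > α = 0.01, we fail to reject H₀.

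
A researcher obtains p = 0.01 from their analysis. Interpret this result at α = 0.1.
Since p = 0.01 < α = 0.1, reject H₀.
There is sufficient evidence to reject the null hypothesis; the result is statistically significant at the 0.1 level.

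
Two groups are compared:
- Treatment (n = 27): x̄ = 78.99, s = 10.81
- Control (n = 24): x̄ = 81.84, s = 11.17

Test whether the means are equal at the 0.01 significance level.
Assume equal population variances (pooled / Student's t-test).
Student's two-sample t-test (equal variances):
H₀: μ₁ = μ₂
H₁: μ₁ ≠ μ₂
df = n₁ + n₂ - 2 = 49
Pooled variance s_p² = [(n₁-1)s₁² + (n₂-1)s₂²] / (n₁ + n₂ - 2) = [(26)(10.81²) + (23)(11.17²)] / 49 = 120.5703
SE = √(s_p²(1/n₁ + 1/n₂)) = √(120.5703 × (1/27 + 1/24)) = 3.0805
t = (x̄₁ - x̄₂) / SE = (78.99 - 81.84) / 3.0805 = -2.85 / 3.0805 = -0.925
p-value = 0.3594

Since p-value > α = 0.01, we fail to reject H₀.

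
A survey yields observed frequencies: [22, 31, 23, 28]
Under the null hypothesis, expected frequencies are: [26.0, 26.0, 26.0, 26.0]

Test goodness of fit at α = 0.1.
Chi-square goodness of fit test:
H₀: observed counts match expected distribution
H₁: observed counts differ from expected distribution
df = k - 1 = 3
χ² = Σ(O - E)²/E
   = (22 - 26.0)²/26.0 + (31 - 26.0)²/26.0 + (23 - 26.0)²/26.0 + (28 - 26.0)²/26.0
   = 0.615 + 0.962 + 0.346 + 0.154
   = 2.08
p-value = 0.5566

Since p-value > α = 0.1, we fail to reject H₀.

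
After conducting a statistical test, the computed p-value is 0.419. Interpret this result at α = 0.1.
Since p = 0.419 > α = 0.1, fail to reject H₀.
There is insufficient evidence to reject the null hypothesis; the result is not statistically significant at the 0.1 level.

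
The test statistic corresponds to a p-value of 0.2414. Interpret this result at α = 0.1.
Since p = 0.2414 > α = 0.1, fail to reject H₀.
There is insufficient evidence to reject the null hypothesis; the result is not statistically significant at the 0.1 level.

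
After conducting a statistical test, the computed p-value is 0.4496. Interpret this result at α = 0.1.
Since p = 0.4496 > α = 0.1, fail to reject H₀.
There is insufficient evidence to reject the null hypothesis; the result is not statistically significant at the 0.1 level.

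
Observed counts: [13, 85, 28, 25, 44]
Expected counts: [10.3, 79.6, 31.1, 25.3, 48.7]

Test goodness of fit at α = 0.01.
Chi-square goodness of fit test:
H₀: observed counts match expected distribution
H₁: observed counts differ from expected distribution
df = k - 1 = 4
χ² = Σ(O - E)²/E
   = (13 - 10.3)²/10.3 + (85 - 79.6)²/79.6 + (28 - 31.1)²/31.1 + (25 - 25.3)²/25.3 + (44 - 48.7)²/48.7
   = 0.708 + 0.366 + 0.309 + 0.004 + 0.454
   = 1.84
p-value = 0.7651

Since p-value > α = 0.01, we fail to reject H₀.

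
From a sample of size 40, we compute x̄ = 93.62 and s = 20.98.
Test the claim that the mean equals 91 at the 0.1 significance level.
One-sample t-test:
H₀: μ = 91
H₁: μ ≠ 91
df = n - 1 = 39
t = (x̄ - μ₀) / (s/√n) = (93.62 - 91) / (20.98/√40) = 0.790
p-value = 0.4344

Since p-value > α = 0.1, we fail to reject H₀.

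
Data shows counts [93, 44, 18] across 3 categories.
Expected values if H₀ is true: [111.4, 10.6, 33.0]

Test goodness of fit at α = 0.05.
Chi-square goodness of fit test:
H₀: observed counts match expected distribution
H₁: observed counts differ from expected distribution
df = k - 1 = 2
χ² = Σ(O - E)²/E
   = (93 - 111.4)²/111.4 + (44 - 10.6)²/10.6 + (18 - 33.0)²/33.0
   = 3.039 + 105.242 + 6.818
   = 115.10
p-value < 0.0001

Since p-value < α = 0.05, we reject H₀.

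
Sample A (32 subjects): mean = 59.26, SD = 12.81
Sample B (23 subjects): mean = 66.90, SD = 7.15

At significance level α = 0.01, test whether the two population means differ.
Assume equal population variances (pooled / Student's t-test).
Student's two-sample t-test (equal variances):
H₀: μ₁ = μ₂
H₁: μ₁ ≠ μ₂
df = n₁ + n₂ - 2 = 53
Pooled variance s_p² = [(n₁-1)s₁² + (n₂-1)s₂²] / (n₁ + n₂ - 2) = [(31)(12.81²) + (22)(7.15²)] / 53 = 117.2014
SE = √(s_p²(1/n₁ + 1/n₂)) = √(117.2014 × (1/32 + 1/23)) = 2.9594
t = (x̄₁ - x̄₂) / SE = (59.26 - 66.90) / 2.9594 = -7.64 / 2.9594 = -2.582
p-value = 0.0126

Since p-value > α = 0.01, we fail to reject H₀.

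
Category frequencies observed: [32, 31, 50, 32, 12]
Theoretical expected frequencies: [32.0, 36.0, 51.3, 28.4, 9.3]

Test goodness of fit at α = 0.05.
Chi-square goodness of fit test:
H₀: observed counts match expected distribution
H₁: observed counts differ from expected distribution
df = k - 1 = 4
χ² = Σ(O - E)²/E
   = (32 - 32.0)²/32.0 + (31 - 36.0)²/36.0 + (50 - 51.3)²/51.3 + (32 - 28.4)²/28.4 + (12 - 9.3)²/9.3
   = 0.000 + 0.694 + 0.033 + 0.456 + 0.784
   = 1.97
p-value = 0.7417

Since p-value > α = 0.05, we fail to reject H₀.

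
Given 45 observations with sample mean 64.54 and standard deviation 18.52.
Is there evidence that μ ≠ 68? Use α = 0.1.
One-sample t-test:
H₀: μ = 68
H₁: μ ≠ 68
df = n - 1 = 44
t = (x̄ - μ₀) / (s/√n) = (64.54 - 68) / (18.52/√45) = -1.253
p-value = 0.2167

Since p-value > α = 0.1, we fail to reject H₀.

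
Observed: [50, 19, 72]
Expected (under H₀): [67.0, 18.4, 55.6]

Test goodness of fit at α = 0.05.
Chi-square goodness of fit test:
H₀: observed counts match expected distribution
H₁: observed counts differ from expected distribution
df = k - 1 = 2
χ² = Σ(O - E)²/E
   = (50 - 67.0)²/67.0 + (19 - 18.4)²/18.4 + (72 - 55.6)²/55.6
   = 4.313 + 0.020 + 4.837
   = 9.17
p-value = 0.0102

Since p-value < α = 0.05, we reject H₀.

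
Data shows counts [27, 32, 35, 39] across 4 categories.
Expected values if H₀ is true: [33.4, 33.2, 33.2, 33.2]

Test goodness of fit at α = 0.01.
Chi-square goodness of fit test:
H₀: observed counts match expected distribution
H₁: observed counts differ from expected distribution
df = k - 1 = 3
χ² = Σ(O - E)²/E
   = (27 - 33.4)²/33.4 + (32 - 33.2)²/33.2 + (35 - 33.2)²/33.2 + (39 - 33.2)²/33.2
   = 1.226 + 0.043 + 0.098 + 1.013
   = 2.38
p-value = 0.4973

Since p-value > α = 0.01, we fail to reject H₀.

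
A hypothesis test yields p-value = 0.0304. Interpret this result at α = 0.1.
Since p = 0.0304 < α = 0.1, reject H₀.
There is sufficient evidence to reject the null hypothesis; the result is statistically significant at the 0.1 level.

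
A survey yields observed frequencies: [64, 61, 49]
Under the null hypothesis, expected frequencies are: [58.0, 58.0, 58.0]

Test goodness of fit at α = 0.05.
Chi-square goodness of fit test:
H₀: observed counts match expected distribution
H₁: observed counts differ from expected distribution
df = k - 1 = 2
χ² = Σ(O - E)²/E
   = (64 - 58.0)²/58.0 + (61 - 58.0)²/58.0 + (49 - 58.0)²/58.0
   = 0.621 + 0.155 + 1.397
   = 2.17
p-value = 0.3375

Since p-value > α = 0.05, we fail to reject H₀.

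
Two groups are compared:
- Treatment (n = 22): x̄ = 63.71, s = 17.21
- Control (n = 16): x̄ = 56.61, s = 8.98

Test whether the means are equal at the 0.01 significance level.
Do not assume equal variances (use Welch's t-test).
Welch's two-sample t-test:
H₀: μ₁ = μ₂
H₁: μ₁ ≠ μ₂
s₁²/n₁ = 17.21²/22 = 13.4629,  s₂²/n₂ = 8.98²/16 = 5.0400
SE = √(s₁²/n₁ + s₂²/n₂) = √(13.4629 + 5.0400) = 4.3015
df (Welch-Satterthwaite) = (s₁²/n₁ + s₂²/n₂)² / [(s₁²/n₁)²/(n₁-1) + (s₂²/n₂)²/(n₂-1)] ≈ 33.16
t = (x̄₁ - x̄₂) / SE = (63.71 - 56.61) / 4.3015 = 7.10 / 4.3015 = 1.651
p-value = 0.1083

Since p-value > α = 0.01, we fail to reject H₀.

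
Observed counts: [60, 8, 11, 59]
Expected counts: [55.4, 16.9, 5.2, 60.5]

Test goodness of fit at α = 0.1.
Chi-square goodness of fit test:
H₀: observed counts match expected distribution
H₁: observed counts differ from expected distribution
df = k - 1 = 3
χ² = Σ(O - E)²/E
   = (60 - 55.4)²/55.4 + (8 - 16.9)²/16.9 + (11 - 5.2)²/5.2 + (59 - 60.5)²/60.5
   = 0.382 + 4.687 + 6.469 + 0.037
   = 11.58
p-value = 0.0090

Since p-value < α = 0.1, we reject H₀.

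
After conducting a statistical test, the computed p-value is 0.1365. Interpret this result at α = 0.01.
Since p = 0.1365 > α = 0.01, fail to reject H₀.
There is insufficient evidence to reject the null hypothesis; the result is not statistically significant at the 0.01 level.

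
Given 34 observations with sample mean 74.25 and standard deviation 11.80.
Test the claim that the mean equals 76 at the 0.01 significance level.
One-sample t-test:
H₀: μ = 76
H₁: μ ≠ 76
df = n - 1 = 33
t = (x̄ - μ₀) / (s/√n) = (74.25 - 76) / (11.80/√34) = -0.865
p-value = 0.3934

Since p-value > α = 0.01, we fail to reject H₀.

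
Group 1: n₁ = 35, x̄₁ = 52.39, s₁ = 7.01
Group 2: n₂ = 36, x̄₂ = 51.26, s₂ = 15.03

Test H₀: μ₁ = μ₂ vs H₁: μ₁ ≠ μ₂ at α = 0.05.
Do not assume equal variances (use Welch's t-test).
Welch's two-sample t-test:
H₀: μ₁ = μ₂
H₁: μ₁ ≠ μ₂
s₁²/n₁ = 7.01²/35 = 1.4040,  s₂²/n₂ = 15.03²/36 = 6.2750
SE = √(s₁²/n₁ + s₂²/n₂) = √(1.4040 + 6.2750) = 2.7711
df (Welch-Satterthwaite) = (s₁²/n₁ + s₂²/n₂)² / [(s₁²/n₁)²/(n₁-1) + (s₂²/n₂)²/(n₂-1)] ≈ 49.85
t = (x̄₁ - x̄₂) / SE = (52.39 - 51.26) / 2.7711 = 1.13 / 2.7711 = 0.408
p-value = 0.6852

Since p-value > α = 0.05, we fail to reject H₀.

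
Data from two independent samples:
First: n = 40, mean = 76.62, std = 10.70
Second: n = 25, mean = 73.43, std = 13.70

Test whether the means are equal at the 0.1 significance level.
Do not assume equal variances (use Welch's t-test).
Welch's two-sample t-test:
H₀: μ₁ = μ₂
H₁: μ₁ ≠ μ₂
s₁²/n₁ = 10.70²/40 = 2.8622,  s₂²/n₂ = 13.70²/25 = 7.5076
SE = √(s₁²/n₁ + s₂²/n₂) = √(2.8622 + 7.5076) = 3.2202
df (Welch-Satterthwaite) = (s₁²/n₁ + s₂²/n₂)² / [(s₁²/n₁)²/(n₁-1) + (s₂²/n₂)²/(n₂-1)] ≈ 42.03
t = (x̄₁ - x̄₂) / SE = (76.62 - 73.43) / 3.2202 = 3.19 / 3.2202 = 0.991
p-value = 0.3275

Since p-value > α = 0.1, we fail to reject H₀.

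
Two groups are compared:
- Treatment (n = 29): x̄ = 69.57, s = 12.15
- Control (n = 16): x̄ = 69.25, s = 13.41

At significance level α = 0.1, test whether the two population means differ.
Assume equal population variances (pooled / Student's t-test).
Student's two-sample t-test (equal variances):
H₀: μ₁ = μ₂
H₁: μ₁ ≠ μ₂
df = n₁ + n₂ - 2 = 43
Pooled variance s_p² = [(n₁-1)s₁² + (n₂-1)s₂²] / (n₁ + n₂ - 2) = [(28)(12.15²) + (15)(13.41²)] / 43 = 158.8570
SE = √(s_p²(1/n₁ + 1/n₂)) = √(158.8570 × (1/29 + 1/16)) = 3.9251
t = (x̄₁ - x̄₂) / SE = (69.57 - 69.25) / 3.9251 = 0.32 / 3.9251 = 0.082
p-value = 0.9354

Since p-value > α = 0.1, we fail to reject H₀.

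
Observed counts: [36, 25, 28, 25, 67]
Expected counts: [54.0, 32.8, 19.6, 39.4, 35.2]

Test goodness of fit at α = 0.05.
Chi-square goodness of fit test:
H₀: observed counts match expected distribution
H₁: observed counts differ from expected distribution
df = k - 1 = 4
χ² = Σ(O - E)²/E
   = (36 - 54.0)²/54.0 + (25 - 32.8)²/32.8 + (28 - 19.6)²/19.6 + (25 - 39.4)²/39.4 + (67 - 35.2)²/35.2
   = 6.000 + 1.855 + 3.600 + 5.263 + 28.728
   = 45.45
p-value < 0.0001

Since p-value < α = 0.05, we reject H₀.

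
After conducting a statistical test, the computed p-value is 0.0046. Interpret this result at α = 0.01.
Since p = 0.0046 < α = 0.01, reject H₀.
There is sufficient evidence to reject the null hypothesis; the result is statistically significant at the 0.01 level.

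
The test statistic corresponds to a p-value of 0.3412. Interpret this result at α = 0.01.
Since p = 0.3412 > α = 0.01, fail to reject H₀.
There is insufficient evidence to reject the null hypothesis; the result is not statistically significant at the 0.01 level.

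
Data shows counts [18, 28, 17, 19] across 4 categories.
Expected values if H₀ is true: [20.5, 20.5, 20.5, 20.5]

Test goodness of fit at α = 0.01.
Chi-square goodness of fit test:
H₀: observed counts match expected distribution
H₁: observed counts differ from expected distribution
df = k - 1 = 3
χ² = Σ(O - E)²/E
   = (18 - 20.5)²/20.5 + (28 - 20.5)²/20.5 + (17 - 20.5)²/20.5 + (19 - 20.5)²/20.5
   = 0.305 + 2.744 + 0.598 + 0.110
   = 3.76
p-value = 0.2890

Since p-value > α = 0.01, we fail to reject H₀.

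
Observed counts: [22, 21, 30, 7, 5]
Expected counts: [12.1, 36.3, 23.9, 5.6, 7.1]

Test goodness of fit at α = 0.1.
Chi-square goodness of fit test:
H₀: observed counts match expected distribution
H₁: observed counts differ from expected distribution
df = k - 1 = 4
χ² = Σ(O - E)²/E
   = (22 - 12.1)²/12.1 + (21 - 36.3)²/36.3 + (30 - 23.9)²/23.9 + (7 - 5.6)²/5.6 + (5 - 7.1)²/7.1
   = 8.100 + 6.449 + 1.557 + 0.350 + 0.621
   = 17.08
p-value = 0.0019

Since p-value < α = 0.1, we reject H₀.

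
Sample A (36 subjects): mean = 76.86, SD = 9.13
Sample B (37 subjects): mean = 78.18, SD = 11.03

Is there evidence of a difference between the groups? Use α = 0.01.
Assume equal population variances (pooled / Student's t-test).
Student's two-sample t-test (equal variances):
H₀: μ₁ = μ₂
H₁: μ₁ ≠ μ₂
df = n₁ + n₂ - 2 = 71
Pooled variance s_p² = [(n₁-1)s₁² + (n₂-1)s₂²] / (n₁ + n₂ - 2) = [(35)(9.13²) + (36)(11.03²)] / 71 = 102.7786
SE = √(s_p²(1/n₁ + 1/n₂)) = √(102.7786 × (1/36 + 1/37)) = 2.3733
t = (x̄₁ - x̄₂) / SE = (76.86 - 78.18) / 2.3733 = -1.32 / 2.3733 = -0.556
p-value = 0.5798

Since p-value > α = 0.01, we fail to reject H₀.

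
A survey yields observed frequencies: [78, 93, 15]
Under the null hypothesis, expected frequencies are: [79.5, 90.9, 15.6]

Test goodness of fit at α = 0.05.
Chi-square goodness of fit test:
H₀: observed counts match expected distribution
H₁: observed counts differ from expected distribution
df = k - 1 = 2
χ² = Σ(O - E)²/E
   = (78 - 79.5)²/79.5 + (93 - 90.9)²/90.9 + (15 - 15.6)²/15.6
   = 0.028 + 0.049 + 0.023
   = 0.10
p-value = 0.9513

Since p-value > α = 0.05, we fail to reject H₀.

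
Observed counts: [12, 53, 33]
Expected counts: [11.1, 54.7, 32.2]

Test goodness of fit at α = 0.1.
Chi-square goodness of fit test:
H₀: observed counts match expected distribution
H₁: observed counts differ from expected distribution
df = k - 1 = 2
χ² = Σ(O - E)²/E
   = (12 - 11.1)²/11.1 + (53 - 54.7)²/54.7 + (33 - 32.2)²/32.2
   = 0.073 + 0.053 + 0.020
   = 0.15
p-value = 0.9297

Since p-value > α = 0.1, we fail to reject H₀.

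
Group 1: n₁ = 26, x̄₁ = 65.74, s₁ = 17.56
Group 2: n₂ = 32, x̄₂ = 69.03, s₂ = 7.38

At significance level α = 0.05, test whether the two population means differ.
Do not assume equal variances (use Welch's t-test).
Welch's two-sample t-test:
H₀: μ₁ = μ₂
H₁: μ₁ ≠ μ₂
s₁²/n₁ = 17.56²/26 = 11.8598,  s₂²/n₂ = 7.38²/32 = 1.7020
SE = √(s₁²/n₁ + s₂²/n₂) = √(11.8598 + 1.7020) = 3.6826
df (Welch-Satterthwaite) = (s₁²/n₁ + s₂²/n₂)² / [(s₁²/n₁)²/(n₁-1) + (s₂²/n₂)²/(n₂-1)] ≈ 32.16
t = (x̄₁ - x̄₂) / SE = (65.74 - 69.03) / 3.6826 = -3.29 / 3.6826 = -0.893
p-value = 0.3783

Since p-value > α = 0.05, we fail to reject H₀.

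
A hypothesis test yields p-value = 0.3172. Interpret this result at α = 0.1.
Since p = 0.3172 > α = 0.1, fail to reject H₀.
There is insufficient evidence to reject the null hypothesis; the result is not statistically significant at the 0.1 level.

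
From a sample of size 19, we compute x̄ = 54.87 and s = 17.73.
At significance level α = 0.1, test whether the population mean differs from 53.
One-sample t-test:
H₀: μ = 53
H₁: μ ≠ 53
df = n - 1 = 18
t = (x̄ - μ₀) / (s/√n) = (54.87 - 53) / (17.73/√19) = 0.460
p-value = 0.6512

Since p-value > α = 0.1, we fail to reject H₀.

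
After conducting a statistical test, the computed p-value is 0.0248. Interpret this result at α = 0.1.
Since p = 0.0248 < α = 0.1, reject H₀.
There is sufficient evidence to reject the null hypothesis; the result is statistically significant at the 0.1 level.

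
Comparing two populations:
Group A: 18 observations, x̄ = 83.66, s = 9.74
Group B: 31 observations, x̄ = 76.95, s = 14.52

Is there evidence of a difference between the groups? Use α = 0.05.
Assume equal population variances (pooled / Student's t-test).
Student's two-sample t-test (equal variances):
H₀: μ₁ = μ₂
H₁: μ₁ ≠ μ₂
df = n₁ + n₂ - 2 = 47
Pooled variance s_p² = [(n₁-1)s₁² + (n₂-1)s₂²] / (n₁ + n₂ - 2) = [(17)(9.74²) + (30)(14.52²)] / 47 = 168.8864
SE = √(s_p²(1/n₁ + 1/n₂)) = √(168.8864 × (1/18 + 1/31)) = 3.8510
t = (x̄₁ - x̄₂) / SE = (83.66 - 76.95) / 3.8510 = 6.71 / 3.8510 = 1.742
p-value = 0.0880

Since p-value > α = 0.05, we fail to reject H₀.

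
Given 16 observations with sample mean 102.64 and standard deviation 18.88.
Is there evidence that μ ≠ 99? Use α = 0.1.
One-sample t-test:
H₀: μ = 99
H₁: μ ≠ 99
df = n - 1 = 15
t = (x̄ - μ₀) / (s/√n) = (102.64 - 99) / (18.88/√16) = 0.771
p-value = 0.4526

Since p-value > α = 0.1, we fail to reject H₀.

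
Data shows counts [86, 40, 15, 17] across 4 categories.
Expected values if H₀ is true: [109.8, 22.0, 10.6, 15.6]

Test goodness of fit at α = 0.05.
Chi-square goodness of fit test:
H₀: observed counts match expected distribution
H₁: observed counts differ from expected distribution
df = k - 1 = 3
χ² = Σ(O - E)²/E
   = (86 - 109.8)²/109.8 + (40 - 22.0)²/22.0 + (15 - 10.6)²/10.6 + (17 - 15.6)²/15.6
   = 5.159 + 14.727 + 1.826 + 0.126
   = 21.84
p-value = 0.0001

Since p-value < α = 0.05, we reject H₀.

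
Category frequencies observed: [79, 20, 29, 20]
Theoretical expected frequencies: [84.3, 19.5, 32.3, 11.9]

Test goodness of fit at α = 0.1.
Chi-square goodness of fit test:
H₀: observed counts match expected distribution
H₁: observed counts differ from expected distribution
df = k - 1 = 3
χ² = Σ(O - E)²/E
   = (79 - 84.3)²/84.3 + (20 - 19.5)²/19.5 + (29 - 32.3)²/32.3 + (20 - 11.9)²/11.9
   = 0.333 + 0.013 + 0.337 + 5.513
   = 6.20
p-value = 0.1024

Since p-value > α = 0.1, we fail to reject H₀.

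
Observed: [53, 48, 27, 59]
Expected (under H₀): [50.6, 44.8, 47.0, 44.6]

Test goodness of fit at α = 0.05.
Chi-square goodness of fit test:
H₀: observed counts match expected distribution
H₁: observed counts differ from expected distribution
df = k - 1 = 3
χ² = Σ(O - E)²/E
   = (53 - 50.6)²/50.6 + (48 - 44.8)²/44.8 + (27 - 47.0)²/47.0 + (59 - 44.6)²/44.6
   = 0.114 + 0.229 + 8.511 + 4.649
   = 13.50
p-value = 0.0037

Since p-value < α = 0.05, we reject H₀.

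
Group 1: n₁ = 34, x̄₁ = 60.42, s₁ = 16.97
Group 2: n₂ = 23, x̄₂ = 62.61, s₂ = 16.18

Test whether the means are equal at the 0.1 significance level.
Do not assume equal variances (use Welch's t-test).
Welch's two-sample t-test:
H₀: μ₁ = μ₂
H₁: μ₁ ≠ μ₂
s₁²/n₁ = 16.97²/34 = 8.4700,  s₂²/n₂ = 16.18²/23 = 11.3823
SE = √(s₁²/n₁ + s₂²/n₂) = √(8.4700 + 11.3823) = 4.4556
df (Welch-Satterthwaite) = (s₁²/n₁ + s₂²/n₂)² / [(s₁²/n₁)²/(n₁-1) + (s₂²/n₂)²/(n₂-1)] ≈ 48.88
t = (x̄₁ - x̄₂) / SE = (60.42 - 62.61) / 4.4556 = -2.19 / 4.4556 = -0.492
p-value = 0.6253

Since p-value > α = 0.1, we fail to reject H₀.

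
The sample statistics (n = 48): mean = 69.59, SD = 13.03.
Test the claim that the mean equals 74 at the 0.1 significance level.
One-sample t-test:
H₀: μ = 74
H₁: μ ≠ 74
df = n - 1 = 47
t = (x̄ - μ₀) / (s/√n) = (69.59 - 74) / (13.03/√48) = -2.345
p-value = 0.0233

Since p-value < α = 0.1, we reject H₀.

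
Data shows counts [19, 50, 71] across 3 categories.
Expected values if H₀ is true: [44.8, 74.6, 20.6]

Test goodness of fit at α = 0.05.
Chi-square goodness of fit test:
H₀: observed counts match expected distribution
H₁: observed counts differ from expected distribution
df = k - 1 = 2
χ² = Σ(O - E)²/E
   = (19 - 44.8)²/44.8 + (50 - 74.6)²/74.6 + (71 - 20.6)²/20.6
   = 14.858 + 8.112 + 123.309
   = 146.28
p-value < 0.0001

Since p-value < α = 0.05, we reject H₀.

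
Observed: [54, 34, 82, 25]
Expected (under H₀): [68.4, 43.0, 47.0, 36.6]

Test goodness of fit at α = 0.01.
Chi-square goodness of fit test:
H₀: observed counts match expected distribution
H₁: observed counts differ from expected distribution
df = k - 1 = 3
χ² = Σ(O - E)²/E
   = (54 - 68.4)²/68.4 + (34 - 43.0)²/43.0 + (82 - 47.0)²/47.0 + (25 - 36.6)²/36.6
   = 3.032 + 1.884 + 26.064 + 3.677
   = 34.66
p-value < 0.0001

Since p-value < α = 0.01, we reject H₀.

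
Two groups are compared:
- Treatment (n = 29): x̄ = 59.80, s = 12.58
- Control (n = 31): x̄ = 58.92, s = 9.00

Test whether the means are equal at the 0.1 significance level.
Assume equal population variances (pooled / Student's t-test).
Student's two-sample t-test (equal variances):
H₀: μ₁ = μ₂
H₁: μ₁ ≠ μ₂
df = n₁ + n₂ - 2 = 58
Pooled variance s_p² = [(n₁-1)s₁² + (n₂-1)s₂²] / (n₁ + n₂ - 2) = [(28)(12.58²) + (30)(9.00²)] / 58 = 118.2962
SE = √(s_p²(1/n₁ + 1/n₂)) = √(118.2962 × (1/29 + 1/31)) = 2.8098
t = (x̄₁ - x̄₂) / SE = (59.80 - 58.92) / 2.8098 = 0.88 / 2.8098 = 0.313
p-value = 0.7553

Since p-value > α = 0.1, we fail to reject H₀.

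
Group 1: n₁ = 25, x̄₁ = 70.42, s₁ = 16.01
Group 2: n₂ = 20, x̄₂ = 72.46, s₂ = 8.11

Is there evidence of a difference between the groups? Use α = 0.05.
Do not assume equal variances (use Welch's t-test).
Welch's two-sample t-test:
H₀: μ₁ = μ₂
H₁: μ₁ ≠ μ₂
s₁²/n₁ = 16.01²/25 = 10.2528,  s₂²/n₂ = 8.11²/20 = 3.2886
SE = √(s₁²/n₁ + s₂²/n₂) = √(10.2528 + 3.2886) = 3.6799
df (Welch-Satterthwaite) = (s₁²/n₁ + s₂²/n₂)² / [(s₁²/n₁)²/(n₁-1) + (s₂²/n₂)²/(n₂-1)] ≈ 37.05
t = (x̄₁ - x̄₂) / SE = (70.42 - 72.46) / 3.6799 = -2.04 / 3.6799 = -0.554
p-value = 0.5827

Since p-value > α = 0.05, we fail to reject H₀.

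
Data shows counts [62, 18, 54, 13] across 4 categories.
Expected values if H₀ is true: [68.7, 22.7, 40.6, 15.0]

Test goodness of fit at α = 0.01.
Chi-square goodness of fit test:
H₀: observed counts match expected distribution
H₁: observed counts differ from expected distribution
df = k - 1 = 3
χ² = Σ(O - E)²/E
   = (62 - 68.7)²/68.7 + (18 - 22.7)²/22.7 + (54 - 40.6)²/40.6 + (13 - 15.0)²/15.0
   = 0.653 + 0.973 + 4.423 + 0.267
   = 6.32
p-value = 0.0972

Since p-value > α = 0.01, we fail to reject H₀.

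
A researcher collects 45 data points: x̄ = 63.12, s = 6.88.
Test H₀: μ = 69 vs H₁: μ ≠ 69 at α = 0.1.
One-sample t-test:
H₀: μ = 69
H₁: μ ≠ 69
df = n - 1 = 44
t = (x̄ - μ₀) / (s/√n) = (63.12 - 69) / (6.88/√45) = -5.733
p-value < 0.0001

Since p-value < α = 0.1, we reject H₀.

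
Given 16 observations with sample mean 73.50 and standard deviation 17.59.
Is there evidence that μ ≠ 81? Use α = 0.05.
One-sample t-test:
H₀: μ = 81
H₁: μ ≠ 81
df = n - 1 = 15
t = (x̄ - μ₀) / (s/√n) = (73.50 - 81) / (17.59/√16) = -1.706
p-value = 0.1087

Since p-value > α = 0.05, we fail to reject H₀.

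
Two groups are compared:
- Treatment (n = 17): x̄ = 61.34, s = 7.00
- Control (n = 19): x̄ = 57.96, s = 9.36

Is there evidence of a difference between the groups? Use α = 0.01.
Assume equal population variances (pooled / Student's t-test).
Student's two-sample t-test (equal variances):
H₀: μ₁ = μ₂
H₁: μ₁ ≠ μ₂
df = n₁ + n₂ - 2 = 34
Pooled variance s_p² = [(n₁-1)s₁² + (n₂-1)s₂²] / (n₁ + n₂ - 2) = [(16)(7.00²) + (18)(9.36²)] / 34 = 69.4404
SE = √(s_p²(1/n₁ + 1/n₂)) = √(69.4404 × (1/17 + 1/19)) = 2.7820
t = (x̄₁ - x̄₂) / SE = (61.34 - 57.96) / 2.7820 = 3.38 / 2.7820 = 1.215
p-value = 0.2328

Since p-value > α = 0.01, we fail to reject H₀.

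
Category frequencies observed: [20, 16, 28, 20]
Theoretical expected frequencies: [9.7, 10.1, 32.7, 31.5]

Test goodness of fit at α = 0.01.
Chi-square goodness of fit test:
H₀: observed counts match expected distribution
H₁: observed counts differ from expected distribution
df = k - 1 = 3
χ² = Σ(O - E)²/E
   = (20 - 9.7)²/9.7 + (16 - 10.1)²/10.1 + (28 - 32.7)²/32.7 + (20 - 31.5)²/31.5
   = 10.937 + 3.447 + 0.676 + 4.198
   = 19.26
p-value = 0.0002

Since p-value < α = 0.01, we reject H₀.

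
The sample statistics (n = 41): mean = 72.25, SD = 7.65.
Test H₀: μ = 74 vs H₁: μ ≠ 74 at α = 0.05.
One-sample t-test:
H₀: μ = 74
H₁: μ ≠ 74
df = n - 1 = 40
t = (x̄ - μ₀) / (s/√n) = (72.25 - 74) / (7.65/√41) = -1.465
p-value = 0.1508

Since p-value > α = 0.05, we fail to reject H₀.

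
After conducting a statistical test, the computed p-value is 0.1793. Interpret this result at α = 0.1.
Since p = 0.1793 > α = 0.1, fail to reject H₀.
There is insufficient evidence to reject the null hypothesis; the result is not statistically significant at the 0.1 level.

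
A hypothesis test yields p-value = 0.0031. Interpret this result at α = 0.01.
Since p = 0.0031 < α = 0.01, reject H₀.
There is sufficient evidence to reject the null hypothesis; the result is statistically significant at the 0.01 level.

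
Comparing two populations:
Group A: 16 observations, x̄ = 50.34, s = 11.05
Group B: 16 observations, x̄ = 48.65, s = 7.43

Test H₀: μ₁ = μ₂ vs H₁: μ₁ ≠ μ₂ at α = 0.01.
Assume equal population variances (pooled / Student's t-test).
Student's two-sample t-test (equal variances):
H₀: μ₁ = μ₂
H₁: μ₁ ≠ μ₂
df = n₁ + n₂ - 2 = 30
Pooled variance s_p² = [(n₁-1)s₁² + (n₂-1)s₂²] / (n₁ + n₂ - 2) = [(15)(11.05²) + (15)(7.43²)] / 30 = 88.6537
SE = √(s_p²(1/n₁ + 1/n₂)) = √(88.6537 × (1/16 + 1/16)) = 3.3289
t = (x̄₁ - x̄₂) / SE = (50.34 - 48.65) / 3.3289 = 1.69 / 3.3289 = 0.508
p-value = 0.6154

Since p-value > α = 0.01, we fail to reject H₀.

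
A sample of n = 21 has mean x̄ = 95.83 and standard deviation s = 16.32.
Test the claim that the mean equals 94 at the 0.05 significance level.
One-sample t-test:
H₀: μ = 94
H₁: μ ≠ 94
df = n - 1 = 20
t = (x̄ - μ₀) / (s/√n) = (95.83 - 94) / (16.32/√21) = 0.514
p-value = 0.6130

Since p-value > α = 0.05, we fail to reject H₀.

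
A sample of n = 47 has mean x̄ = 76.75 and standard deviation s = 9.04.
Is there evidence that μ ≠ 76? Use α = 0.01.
One-sample t-test:
H₀: μ = 76
H₁: μ ≠ 76
df = n - 1 = 46
t = (x̄ - μ₀) / (s/√n) = (76.75 - 76) / (9.04/√47) = 0.569
p-value = 0.5723

Since p-value > α = 0.01, we fail to reject H₀.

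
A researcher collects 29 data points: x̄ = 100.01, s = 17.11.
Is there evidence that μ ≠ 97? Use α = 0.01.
One-sample t-test:
H₀: μ = 97
H₁: μ ≠ 97
df = n - 1 = 28
t = (x̄ - μ₀) / (s/√n) = (100.01 - 97) / (17.11/√29) = 0.947
p-value = 0.3516

Since p-value > α = 0.01, we fail to reject H₀.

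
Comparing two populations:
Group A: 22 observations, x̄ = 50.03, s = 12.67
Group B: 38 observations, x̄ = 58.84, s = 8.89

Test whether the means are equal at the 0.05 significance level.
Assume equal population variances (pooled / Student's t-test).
Student's two-sample t-test (equal variances):
H₀: μ₁ = μ₂
H₁: μ₁ ≠ μ₂
df = n₁ + n₂ - 2 = 58
Pooled variance s_p² = [(n₁-1)s₁² + (n₂-1)s₂²] / (n₁ + n₂ - 2) = [(21)(12.67²) + (37)(8.89²)] / 58 = 108.5396
SE = √(s_p²(1/n₁ + 1/n₂)) = √(108.5396 × (1/22 + 1/38)) = 2.7910
t = (x̄₁ - x̄₂) / SE = (50.03 - 58.84) / 2.7910 = -8.81 / 2.7910 = -3.157
p-value = 0.0025

Since p-value < α = 0.05, we reject H₀.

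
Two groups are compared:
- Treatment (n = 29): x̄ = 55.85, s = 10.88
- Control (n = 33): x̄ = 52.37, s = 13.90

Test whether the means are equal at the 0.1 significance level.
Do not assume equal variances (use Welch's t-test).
Welch's two-sample t-test:
H₀: μ₁ = μ₂
H₁: μ₁ ≠ μ₂
s₁²/n₁ = 10.88²/29 = 4.0819,  s₂²/n₂ = 13.90²/33 = 5.8548
SE = √(s₁²/n₁ + s₂²/n₂) = √(4.0819 + 5.8548) = 3.1523
df (Welch-Satterthwaite) = (s₁²/n₁ + s₂²/n₂)² / [(s₁²/n₁)²/(n₁-1) + (s₂²/n₂)²/(n₂-1)] ≈ 59.26
t = (x̄₁ - x̄₂) / SE = (55.85 - 52.37) / 3.1523 = 3.48 / 3.1523 = 1.104
p-value = 0.2741

Since p-value > α = 0.1, we fail to reject H₀.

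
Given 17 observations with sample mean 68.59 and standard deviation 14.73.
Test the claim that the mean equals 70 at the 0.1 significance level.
One-sample t-test:
H₀: μ = 70
H₁: μ ≠ 70
df = n - 1 = 16
t = (x̄ - μ₀) / (s/√n) = (68.59 - 70) / (14.73/√17) = -0.395
p-value = 0.6983

Since p-value > α = 0.1, we fail to reject H₀.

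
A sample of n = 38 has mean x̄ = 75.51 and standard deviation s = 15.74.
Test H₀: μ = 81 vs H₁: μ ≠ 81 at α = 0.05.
One-sample t-test:
H₀: μ = 81
H₁: μ ≠ 81
df = n - 1 = 37
t = (x̄ - μ₀) / (s/√n) = (75.51 - 81) / (15.74/√38) = -2.150
p-value = 0.0382

Since p-value < α = 0.05, we reject H₀.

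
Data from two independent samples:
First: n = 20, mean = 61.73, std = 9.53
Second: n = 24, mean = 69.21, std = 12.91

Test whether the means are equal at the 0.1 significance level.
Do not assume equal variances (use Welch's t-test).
Welch's two-sample t-test:
H₀: μ₁ = μ₂
H₁: μ₁ ≠ μ₂
s₁²/n₁ = 9.53²/20 = 4.5410,  s₂²/n₂ = 12.91²/24 = 6.9445
SE = √(s₁²/n₁ + s₂²/n₂) = √(4.5410 + 6.9445) = 3.3890
df (Welch-Satterthwaite) = (s₁²/n₁ + s₂²/n₂)² / [(s₁²/n₁)²/(n₁-1) + (s₂²/n₂)²/(n₂-1)] ≈ 41.46
t = (x̄₁ - x̄₂) / SE = (61.73 - 69.21) / 3.3890 = -7.48 / 3.3890 = -2.207
p-value = 0.0329

Since p-value < α = 0.1, we reject H₀.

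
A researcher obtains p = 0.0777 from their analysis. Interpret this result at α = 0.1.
Since p = 0.0777 < α = 0.1, reject H₀.
There is sufficient evidence to reject the null hypothesis; the result is statistically significant at the 0.1 level.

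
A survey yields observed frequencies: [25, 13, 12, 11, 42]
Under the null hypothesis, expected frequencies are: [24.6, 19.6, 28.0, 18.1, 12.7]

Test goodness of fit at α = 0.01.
Chi-square goodness of fit test:
H₀: observed counts match expected distribution
H₁: observed counts differ from expected distribution
df = k - 1 = 4
χ² = Σ(O - E)²/E
   = (25 - 24.6)²/24.6 + (13 - 19.6)²/19.6 + (12 - 28.0)²/28.0 + (11 - 18.1)²/18.1 + (42 - 12.7)²/12.7
   = 0.007 + 2.222 + 9.143 + 2.785 + 67.598
   = 81.75
p-value < 0.0001

Since p-value < α = 0.01, we reject H₀.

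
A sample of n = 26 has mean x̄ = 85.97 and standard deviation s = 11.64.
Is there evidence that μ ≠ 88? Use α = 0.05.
One-sample t-test:
H₀: μ = 88
H₁: μ ≠ 88
df = n - 1 = 25
t = (x̄ - μ₀) / (s/√n) = (85.97 - 88) / (11.64/√26) = -0.889
p-value = 0.3823

Since p-value > α = 0.05, we fail to reject H₀.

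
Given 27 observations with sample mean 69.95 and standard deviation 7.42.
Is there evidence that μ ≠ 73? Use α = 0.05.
One-sample t-test:
H₀: μ = 73
H₁: μ ≠ 73
df = n - 1 = 26
t = (x̄ - μ₀) / (s/√n) = (69.95 - 73) / (7.42/√27) = -2.136
p-value = 0.0423

Since p-value < α = 0.05, we reject H₀.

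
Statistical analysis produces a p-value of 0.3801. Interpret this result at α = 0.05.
Since p = 0.3801 > α = 0.05, fail to reject H₀.
There is insufficient evidence to reject the null hypothesis; the result is not statistically significant at the 0.05 level.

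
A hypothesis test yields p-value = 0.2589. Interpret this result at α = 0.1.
Since p = 0.2589 > α = 0.1, fail to reject H₀.
There is insufficient evidence to reject the null hypothesis; the result is not statistically significant at the 0.1 level.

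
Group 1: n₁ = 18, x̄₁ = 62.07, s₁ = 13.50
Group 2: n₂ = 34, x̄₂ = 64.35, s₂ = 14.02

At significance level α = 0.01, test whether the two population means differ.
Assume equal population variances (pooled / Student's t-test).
Student's two-sample t-test (equal variances):
H₀: μ₁ = μ₂
H₁: μ₁ ≠ μ₂
df = n₁ + n₂ - 2 = 50
Pooled variance s_p² = [(n₁-1)s₁² + (n₂-1)s₂²] / (n₁ + n₂ - 2) = [(17)(13.50²) + (33)(14.02²)] / 50 = 191.6949
SE = √(s_p²(1/n₁ + 1/n₂)) = √(191.6949 × (1/18 + 1/34)) = 4.0358
t = (x̄₁ - x̄₂) / SE = (62.07 - 64.35) / 4.0358 = -2.28 / 4.0358 = -0.565
p-value = 0.5746

Since p-value > α = 0.01, we fail to reject H₀.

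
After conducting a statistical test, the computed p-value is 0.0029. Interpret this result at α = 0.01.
Since p = 0.0029 < α = 0.01, reject H₀.
There is sufficient evidence to reject the null hypothesis; the result is statistically significant at the 0.01 level.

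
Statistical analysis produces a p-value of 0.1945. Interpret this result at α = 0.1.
Since p = 0.1945 > α = 0.1, fail to reject H₀.
There is insufficient evidence to reject the null hypothesis; the result is not statistically significant at the 0.1 level.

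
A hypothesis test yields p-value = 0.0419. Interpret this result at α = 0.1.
Since p = 0.0419 < α = 0.1, reject H₀.
There is sufficient evidence to reject the null hypothesis; the result is statistically significant at the 0.1 level.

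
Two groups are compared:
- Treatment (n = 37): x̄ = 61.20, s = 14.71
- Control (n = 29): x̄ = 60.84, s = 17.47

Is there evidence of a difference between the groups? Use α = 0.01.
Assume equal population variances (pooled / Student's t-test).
Student's two-sample t-test (equal variances):
H₀: μ₁ = μ₂
H₁: μ₁ ≠ μ₂
df = n₁ + n₂ - 2 = 64
Pooled variance s_p² = [(n₁-1)s₁² + (n₂-1)s₂²] / (n₁ + n₂ - 2) = [(36)(14.71²) + (28)(17.47²)] / 64 = 255.2414
SE = √(s_p²(1/n₁ + 1/n₂)) = √(255.2414 × (1/37 + 1/29)) = 3.9623
t = (x̄₁ - x̄₂) / SE = (61.20 - 60.84) / 3.9623 = 0.36 / 3.9623 = 0.091
p-value = 0.9279

Since p-value > α = 0.01, we fail to reject H₀.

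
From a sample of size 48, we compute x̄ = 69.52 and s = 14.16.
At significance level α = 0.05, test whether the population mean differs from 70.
One-sample t-test:
H₀: μ = 70
H₁: μ ≠ 70
df = n - 1 = 47
t = (x̄ - μ₀) / (s/√n) = (69.52 - 70) / (14.16/√48) = -0.235
p-value = 0.8153

Since p-value > α = 0.05, we fail to reject H₀.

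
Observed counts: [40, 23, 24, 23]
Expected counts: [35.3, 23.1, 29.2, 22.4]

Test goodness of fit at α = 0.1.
Chi-square goodness of fit test:
H₀: observed counts match expected distribution
H₁: observed counts differ from expected distribution
df = k - 1 = 3
χ² = Σ(O - E)²/E
   = (40 - 35.3)²/35.3 + (23 - 23.1)²/23.1 + (24 - 29.2)²/29.2 + (23 - 22.4)²/22.4
   = 0.626 + 0.000 + 0.926 + 0.016
   = 1.57
p-value = 0.6666

Since p-value > α = 0.1, we fail to reject H₀.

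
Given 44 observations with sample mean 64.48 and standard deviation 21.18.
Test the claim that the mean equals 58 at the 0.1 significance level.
One-sample t-test:
H₀: μ = 58
H₁: μ ≠ 58
df = n - 1 = 43
t = (x̄ - μ₀) / (s/√n) = (64.48 - 58) / (21.18/√44) = 2.029
p-value = 0.0486

Since p-value < α = 0.1, we reject H₀.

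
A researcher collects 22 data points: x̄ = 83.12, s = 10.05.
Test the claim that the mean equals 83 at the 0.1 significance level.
One-sample t-test:
H₀: μ = 83
H₁: μ ≠ 83
df = n - 1 = 21
t = (x̄ - μ₀) / (s/√n) = (83.12 - 83) / (10.05/√22) = 0.056
p-value = 0.9559

Since p-value > α = 0.1, we fail to reject H₀.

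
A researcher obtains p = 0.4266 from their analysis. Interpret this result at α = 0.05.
Since p = 0.4266 > α = 0.05, fail to reject H₀.
There is insufficient evidence to reject the null hypothesis; the result is not statistically significant at the 0.05 level.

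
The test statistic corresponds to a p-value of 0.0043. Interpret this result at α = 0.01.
Since p = 0.0043 < α = 0.01, reject H₀.
There is sufficient evidence to reject the null hypothesis; the result is statistically significant at the 0.01 level.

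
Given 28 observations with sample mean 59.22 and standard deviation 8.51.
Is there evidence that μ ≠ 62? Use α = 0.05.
One-sample t-test:
H₀: μ = 62
H₁: μ ≠ 62
df = n - 1 = 27
t = (x̄ - μ₀) / (s/√n) = (59.22 - 62) / (8.51/√28) = -1.729
p-value = 0.0953

Since p-value > α = 0.05, we fail to reject H₀.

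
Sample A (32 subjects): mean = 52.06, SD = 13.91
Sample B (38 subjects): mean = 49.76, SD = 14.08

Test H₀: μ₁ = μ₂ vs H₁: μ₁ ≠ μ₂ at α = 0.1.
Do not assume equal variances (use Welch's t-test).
Welch's two-sample t-test:
H₀: μ₁ = μ₂
H₁: μ₁ ≠ μ₂
s₁²/n₁ = 13.91²/32 = 6.0465,  s₂²/n₂ = 14.08²/38 = 5.2170
SE = √(s₁²/n₁ + s₂²/n₂) = √(6.0465 + 5.2170) = 3.3561
df (Welch-Satterthwaite) = (s₁²/n₁ + s₂²/n₂)² / [(s₁²/n₁)²/(n₁-1) + (s₂²/n₂)²/(n₂-1)] ≈ 66.25
t = (x̄₁ - x̄₂) / SE = (52.06 - 49.76) / 3.3561 = 2.30 / 3.3561 = 0.685
p-value = 0.4955

Since p-value > α = 0.1, we fail to reject H₀.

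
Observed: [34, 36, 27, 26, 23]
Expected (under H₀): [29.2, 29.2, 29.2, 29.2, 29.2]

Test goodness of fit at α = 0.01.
Chi-square goodness of fit test:
H₀: observed counts match expected distribution
H₁: observed counts differ from expected distribution
df = k - 1 = 4
χ² = Σ(O - E)²/E
   = (34 - 29.2)²/29.2 + (36 - 29.2)²/29.2 + (27 - 29.2)²/29.2 + (26 - 29.2)²/29.2 + (23 - 29.2)²/29.2
   = 0.789 + 1.584 + 0.166 + 0.351 + 1.316
   = 4.21
p-value = 0.3789

Since p-value > α = 0.01, we fail to reject H₀.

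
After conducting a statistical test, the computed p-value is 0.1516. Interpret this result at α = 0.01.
Since p = 0.1516 > α = 0.01, fail to reject H₀.
There is insufficient evidence to reject the null hypothesis; the result is not statistically significant at the 0.01 level.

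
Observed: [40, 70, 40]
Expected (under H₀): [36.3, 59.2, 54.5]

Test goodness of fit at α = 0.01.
Chi-square goodness of fit test:
H₀: observed counts match expected distribution
H₁: observed counts differ from expected distribution
df = k - 1 = 2
χ² = Σ(O - E)²/E
   = (40 - 36.3)²/36.3 + (70 - 59.2)²/59.2 + (40 - 54.5)²/54.5
   = 0.377 + 1.970 + 3.858
   = 6.21
p-value = 0.0449

Since p-value > α = 0.01, we fail to reject H₀.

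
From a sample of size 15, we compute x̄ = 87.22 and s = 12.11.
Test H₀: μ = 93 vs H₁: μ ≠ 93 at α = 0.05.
One-sample t-test:
H₀: μ = 93
H₁: μ ≠ 93
df = n - 1 = 14
t = (x̄ - μ₀) / (s/√n) = (87.22 - 93) / (12.11/√15) = -1.849
p-value = 0.0858

Since p-value > α = 0.05, we fail to reject H₀.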